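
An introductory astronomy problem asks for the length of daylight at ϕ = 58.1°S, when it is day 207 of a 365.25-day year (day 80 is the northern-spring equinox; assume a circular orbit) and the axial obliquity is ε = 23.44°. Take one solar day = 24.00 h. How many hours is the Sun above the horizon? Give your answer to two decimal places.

Solar longitude: L_s = 360° × (207 − 80)/365.25 = 125.175°.
sin δ = sin 23.44° × sin 125.175° = 0.32515, so δ = +18.975°.
cos h₀ = −tan ϕ · tan δ = −tan(-58.1°) × tan(+18.975°) = 0.5524, so h₀ = 0.9856 rad = 56.47°.
Daylight = 2h₀/(2π) × 24.00 h = (0.9856/π) × 24.00 = 7.53 h.

7.53 h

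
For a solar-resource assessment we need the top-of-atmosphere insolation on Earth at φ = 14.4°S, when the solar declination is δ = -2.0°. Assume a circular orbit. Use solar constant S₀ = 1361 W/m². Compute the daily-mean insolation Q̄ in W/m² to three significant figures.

Q̄ ≈ 425 W/m²

cos H₀ = −tan(-14.4°) tan(-2.000°) = -0.0090, H₀ = 1.5798 rad.
Bracket: H₀ sin φ sin δ + cos φ cos δ sin H₀ = 1.5798×-0.24869×-0.03490 + 0.96858×0.99939×0.99996 = 0.013712 + 0.967950 = 0.981662.
Q̄ = (S₀/π) × [bracket] = (1361/π) × 0.981662 = 425.3 W/m².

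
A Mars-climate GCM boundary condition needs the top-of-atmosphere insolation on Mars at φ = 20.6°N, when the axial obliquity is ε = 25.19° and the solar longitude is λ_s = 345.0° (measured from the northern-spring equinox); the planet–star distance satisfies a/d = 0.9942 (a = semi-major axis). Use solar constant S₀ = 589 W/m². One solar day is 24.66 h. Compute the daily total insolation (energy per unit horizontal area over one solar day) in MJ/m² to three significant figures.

14.3 MJ/m²

Solar declination: sin δ = sin ε · sin λ_s = sin 25.19° × sin 345.0° = -0.11016, so δ = -6.324°.
cos H₀ = −tan(+20.6°) tan(-6.324°) = 0.0417, H₀ = 1.5291 rad.
Bracket: H₀ sin φ sin δ + cos φ cos δ sin H₀ = 1.5291×0.35184×-0.11016 + 0.93606×0.99391×0.99913 = -0.059266 + 0.929550 = 0.870284.
Inverse-square distance factor (a/d)² = 0.9942² = 0.988434.
Q̄ = (S₀/π) × 0.988434 × [bracket] = (589/π) × 0.988434 × 0.870284 = 161.28 W/m².
Daily total = Q̄ × 24.66 h × 3600 s/h = 161.28 × 24.66 × 3600 / 10⁶ = 14.32 MJ/m².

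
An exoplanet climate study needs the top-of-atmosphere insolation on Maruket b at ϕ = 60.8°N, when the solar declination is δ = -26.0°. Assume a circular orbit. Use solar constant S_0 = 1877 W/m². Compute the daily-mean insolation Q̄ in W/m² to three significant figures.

cos h₀ = −tan(+60.8°) tan(-26.000°) = 0.8727, h₀ = 0.5101 rad.
Bracket: h₀ sin ϕ sin δ + cos ϕ cos δ sin h₀ = 0.5101×0.87292×-0.43837 + 0.48786×0.89879×0.48827 = -0.195196 + 0.214098 = 0.018902.
Q̄ = (S_0/π) × [bracket] = (1877/π) × 0.018902 = 11.29 W/m².

Q̄ ≈ 11.3 W/m²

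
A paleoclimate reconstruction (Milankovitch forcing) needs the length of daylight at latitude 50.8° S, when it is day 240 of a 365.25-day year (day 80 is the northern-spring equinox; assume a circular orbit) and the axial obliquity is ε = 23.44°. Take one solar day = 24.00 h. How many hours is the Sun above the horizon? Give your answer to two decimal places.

10.56 h

Solar longitude: L_s = 360° × (240 − 80)/365.25 = 157.700°.
sin δ = sin 23.44° × sin 157.700° = 0.15094, so δ = +8.682°.
cos h₀ = −tan ϕ · tan δ = −tan(-50.8°) × tan(+8.682°) = 0.1872, so h₀ = 1.3825 rad = 79.21°.
Daylight = 2h₀/(2π) × 24.00 h = (1.3825/π) × 24.00 = 10.56 h.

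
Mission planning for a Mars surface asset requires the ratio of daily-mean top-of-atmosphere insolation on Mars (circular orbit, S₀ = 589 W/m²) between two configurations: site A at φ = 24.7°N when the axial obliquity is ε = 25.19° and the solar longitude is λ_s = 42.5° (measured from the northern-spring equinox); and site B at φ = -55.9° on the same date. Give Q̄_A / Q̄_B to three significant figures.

— Configuration A (φ=+24.7°):
Solar declination: sin δ = sin ε · sin λ_s = sin 25.19° × sin 42.5° = 0.28755, so δ = +16.711°.
cos H₀ = −tan(+24.7°) tan(+16.711°) = -0.1381, H₀ = 1.7093 rad.
Bracket: H₀ sin φ sin δ + cos φ cos δ sin H₀ = 1.7093×0.41787×0.28755 + 0.90851×0.95777×0.99042 = 0.205387 + 0.861808 = 1.067195.
Q̄ = (S₀/π) × [bracket] = (589/π) × 1.067195 = 200.08 W/m².
— Configuration B (φ=-55.9°):
cos H₀ = −tan(-55.9°) tan(+16.711°) = 0.4434, H₀ = 1.1114 rad.
Bracket: H₀ sin φ sin δ + cos φ cos δ sin H₀ = 1.1114×-0.82806×0.28755 + 0.56064×0.95777×0.89631 = -0.264634 + 0.481286 = 0.216652.
Q̄ = (S₀/π) × [bracket] = (589/π) × 0.216652 = 40.619 W/m².
Ratio Q̄_A / Q̄_B = 200.08 / 40.619 = 4.926.

Q̄_A / Q̄_B ≈ 4.93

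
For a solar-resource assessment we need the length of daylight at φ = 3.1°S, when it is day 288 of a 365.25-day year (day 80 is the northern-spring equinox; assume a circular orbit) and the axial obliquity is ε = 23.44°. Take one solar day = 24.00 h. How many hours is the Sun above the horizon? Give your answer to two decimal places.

12.07 h

Solar longitude: λ_s = 360° × (288 − 80)/365.25 = 205.010°.
sin δ = sin 23.44° × sin 205.010° = -0.16818, so δ = -9.682°.
cos H₀ = −tan φ · tan δ = −tan(-3.1°) × tan(-9.682°) = -0.0092, so H₀ = 1.5800 rad = 90.53°.
Daylight = 2H₀/(2π) × 24.00 h = (1.5800/π) × 24.00 = 12.07 h.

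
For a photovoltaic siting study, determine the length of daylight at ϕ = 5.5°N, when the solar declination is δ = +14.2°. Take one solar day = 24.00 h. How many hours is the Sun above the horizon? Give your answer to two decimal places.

12.19 h

cos h₀ = −tan ϕ · tan δ = −tan(+5.5°) × tan(+14.200°) = -0.0244, so h₀ = 1.5952 rad = 91.40°.
Daylight = 2h₀/(2π) × 24.00 h = (1.5952/π) × 24.00 = 12.19 h.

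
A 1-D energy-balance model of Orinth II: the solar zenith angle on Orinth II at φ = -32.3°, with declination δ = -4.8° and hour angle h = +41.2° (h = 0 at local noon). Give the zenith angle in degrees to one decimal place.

cos θ_z = sin φ sin δ + cos φ cos δ cos h = 0.044713 + 0.633757 = 0.678470.
θ_z = arccos(0.678470) = 47.3°.

θ_z = 47.3°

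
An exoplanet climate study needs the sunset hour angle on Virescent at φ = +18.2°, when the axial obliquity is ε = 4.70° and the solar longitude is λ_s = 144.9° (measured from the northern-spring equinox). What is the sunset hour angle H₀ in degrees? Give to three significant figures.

Solar declination: sin δ = sin ε · sin λ_s = sin 4.70° × sin 144.9° = 0.04712, so δ = +2.700°.
cos H₀ = −tan φ · tan δ = −tan(+18.2°) × tan(+2.700°) = -0.0155, so H₀ = 1.5863 rad = 90.89°.

H₀ = 90.9°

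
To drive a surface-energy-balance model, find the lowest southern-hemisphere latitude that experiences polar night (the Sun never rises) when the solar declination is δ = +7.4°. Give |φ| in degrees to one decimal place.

Polar night requires cos H₀ = −tan φ tan δ ≥ 1, i.e. tan φ tan δ ≤ −1.
The boundary is |tan φ| · |tan δ| = 1, so |φ| = 90° − |δ| = 90° − 7.4° = 82.6° in the southern hemisphere.

|φ| = 82.6°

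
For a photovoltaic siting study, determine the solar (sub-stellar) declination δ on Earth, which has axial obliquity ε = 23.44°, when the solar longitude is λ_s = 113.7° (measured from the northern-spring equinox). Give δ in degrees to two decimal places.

δ = +21.36°

sin δ = sin ε · sin λ_s = sin 23.44° × sin 113.7° = 0.364240.
δ = arcsin(0.364240) = +21.36°.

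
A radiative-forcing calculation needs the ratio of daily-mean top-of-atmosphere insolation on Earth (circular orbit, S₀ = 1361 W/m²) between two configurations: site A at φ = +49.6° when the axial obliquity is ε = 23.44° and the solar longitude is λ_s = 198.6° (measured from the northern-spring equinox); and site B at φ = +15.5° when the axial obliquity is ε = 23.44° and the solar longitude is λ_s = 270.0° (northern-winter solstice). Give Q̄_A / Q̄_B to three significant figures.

— Configuration A (φ=+49.6°):
Solar declination: sin δ = sin ε · sin λ_s = sin 23.44° × sin 198.6° = -0.12688, so δ = -7.289°.
cos H₀ = −tan(+49.6°) tan(-7.289°) = 0.1503, H₀ = 1.4199 rad.
Bracket: H₀ sin φ sin δ + cos φ cos δ sin H₀ = 1.4199×0.76154×-0.12688 + 0.64812×0.99192×0.98864 = -0.137197 + 0.635580 = 0.498383.
Q̄ = (S₀/π) × [bracket] = (1361/π) × 0.498383 = 215.91 W/m².
— Configuration B (φ=+15.5°):
Solar declination: sin δ = sin ε · sin λ_s = sin 23.44° × sin 270.0° = -0.39779, so δ = -23.440°.
cos H₀ = −tan(+15.5°) tan(-23.440°) = 0.1202, H₀ = 1.4503 rad.
Bracket: H₀ sin φ sin δ + cos φ cos δ sin H₀ = 1.4503×0.26724×-0.39779 + 0.96363×0.91748×0.99274 = -0.154175 + 0.877693 = 0.723518.
Q̄ = (S₀/π) × [bracket] = (1361/π) × 0.723518 = 313.44 W/m².
Ratio Q̄_A / Q̄_B = 215.91 / 313.44 = 0.6888.

Q̄_A / Q̄_B ≈ 0.689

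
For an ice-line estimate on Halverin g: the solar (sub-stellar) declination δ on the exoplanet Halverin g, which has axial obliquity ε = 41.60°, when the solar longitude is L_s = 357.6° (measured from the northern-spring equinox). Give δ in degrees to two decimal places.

sin δ = sin ε · sin L_s = sin 41.60° × sin 357.6° = -0.027802.
δ = arcsin(-0.027802) = -1.59°.

δ = -1.59°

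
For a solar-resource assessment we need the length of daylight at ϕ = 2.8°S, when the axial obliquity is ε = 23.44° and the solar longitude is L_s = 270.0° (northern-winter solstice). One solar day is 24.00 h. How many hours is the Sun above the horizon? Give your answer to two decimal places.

12.16 h

Solar declination: sin δ = sin ε · sin L_s = sin 23.44° × sin 270.0° = -0.39779, so δ = -23.440°.
cos h₀ = −tan ϕ · tan δ = −tan(-2.8°) × tan(-23.440°) = -0.0212, so h₀ = 1.5920 rad = 91.22°.
Daylight = 2h₀/(2π) × 24.00 h = (1.5920/π) × 24.00 = 12.16 h.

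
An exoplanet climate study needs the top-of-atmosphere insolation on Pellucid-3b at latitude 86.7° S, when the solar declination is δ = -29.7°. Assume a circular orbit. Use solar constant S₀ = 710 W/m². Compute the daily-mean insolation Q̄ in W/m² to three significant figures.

Q̄ ≈ 351 W/m²

cos H₀ = −tan(-86.7°) tan(-29.700°) = -9.8924 ≤ −1 ⇒ polar day, H₀ = π.
Bracket: H₀ sin φ sin δ + cos φ cos δ sin H₀ = 3.1416×-0.99834×-0.49546 + 0.05756×0.86863×0.00000 = 1.553953 + 0.000000 = 1.553953.
Q̄ = (S₀/π) × [bracket] = (710/π) × 1.553953 = 351.2 W/m².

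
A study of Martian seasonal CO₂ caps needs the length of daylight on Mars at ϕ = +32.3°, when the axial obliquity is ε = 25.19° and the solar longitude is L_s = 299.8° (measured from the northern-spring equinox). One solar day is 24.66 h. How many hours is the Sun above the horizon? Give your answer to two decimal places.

10.34 h

Solar declination: sin δ = sin ε · sin L_s = sin 25.19° × sin 299.8° = -0.36934, so δ = -21.675°.
cos h₀ = −tan ϕ · tan δ = −tan(+32.3°) × tan(-21.675°) = 0.2513, so h₀ = 1.3168 rad = 75.45°.
Daylight = 2h₀/(2π) × 24.66 h = (1.3168/π) × 24.66 = 10.34 h.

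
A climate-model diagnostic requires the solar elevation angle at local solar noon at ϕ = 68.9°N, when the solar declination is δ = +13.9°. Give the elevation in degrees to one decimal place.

At local noon the hour angle is zero, so the zenith angle equals |ϕ − δ| = |+68.9° − (+13.900°)| = 55.000°.
Elevation = 90° − 55.000° = 35.0°.

35.0°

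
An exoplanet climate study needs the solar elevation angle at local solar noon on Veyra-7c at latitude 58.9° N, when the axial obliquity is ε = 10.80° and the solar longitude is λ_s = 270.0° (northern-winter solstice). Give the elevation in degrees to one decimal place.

20.3°

Solar declination: sin δ = sin ε · sin λ_s = sin 10.80° × sin 270.0° = -0.18738, so δ = -10.800°.
At local noon the hour angle is zero, so the zenith angle equals |φ − δ| = |+58.9° − (-10.800°)| = 69.700°.
Elevation = 90° − 69.700° = 20.3°.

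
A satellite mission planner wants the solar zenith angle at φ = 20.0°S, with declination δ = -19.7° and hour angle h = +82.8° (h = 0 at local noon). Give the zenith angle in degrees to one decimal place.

θ_z = 76.9°

cos θ_z = sin φ sin δ + cos φ cos δ cos h = 0.115293 + 0.110881 = 0.226174.
θ_z = arccos(0.226174) = 76.9°.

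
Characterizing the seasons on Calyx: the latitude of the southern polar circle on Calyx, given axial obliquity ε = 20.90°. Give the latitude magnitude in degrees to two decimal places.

69.10°

The polar circle is the lowest latitude that experiences at least one full rotation of continuous darkness at the northern-summer solstice; it lies at |ϕ| = 90° − ε = 90° − 20.90° = 69.10°.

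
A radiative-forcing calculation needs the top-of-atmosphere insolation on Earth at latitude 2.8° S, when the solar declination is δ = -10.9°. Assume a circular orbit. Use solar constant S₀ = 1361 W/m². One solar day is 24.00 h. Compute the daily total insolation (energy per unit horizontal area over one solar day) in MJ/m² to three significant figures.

cos H₀ = −tan(-2.8°) tan(-10.900°) = -0.0094, H₀ = 1.5802 rad.
Bracket: H₀ sin φ sin δ + cos φ cos δ sin H₀ = 1.5802×-0.04885×-0.18910 + 0.99881×0.98196×0.99996 = 0.014597 + 0.980752 = 0.995349.
Q̄ = (S₀/π) × [bracket] = (1361/π) × 0.995349 = 431.20 W/m².
Daily total = Q̄ × 24.00 h × 3600 s/h = 431.20 × 24.00 × 3600 / 10⁶ = 37.26 MJ/m².

37.3 MJ/m²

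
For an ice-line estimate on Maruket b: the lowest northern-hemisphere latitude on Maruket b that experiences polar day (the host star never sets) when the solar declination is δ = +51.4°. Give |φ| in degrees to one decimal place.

Polar day requires cos H₀ = −tan φ tan δ ≤ −1, i.e. tan φ tan δ ≥ 1.
The boundary is |tan φ| · |tan δ| = 1, so |φ| = 90° − |δ| = 90° − 51.4° = 38.6° in the northern hemisphere.

|φ| = 38.6°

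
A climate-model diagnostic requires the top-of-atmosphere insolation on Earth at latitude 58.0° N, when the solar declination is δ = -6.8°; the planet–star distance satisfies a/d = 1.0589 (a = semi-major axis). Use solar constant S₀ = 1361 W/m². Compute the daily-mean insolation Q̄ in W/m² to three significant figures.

Q̄ ≈ 184 W/m²

cos H₀ = −tan(+58.0°) tan(-6.800°) = 0.1908, H₀ = 1.3788 rad.
Bracket: H₀ sin φ sin δ + cos φ cos δ sin H₀ = 1.3788×0.84805×-0.11840 + 0.52992×0.99297×0.98162 = -0.138444 + 0.516523 = 0.378079.
Inverse-square distance factor (a/d)² = 1.0589² = 1.121269.
Q̄ = (S₀/π) × 1.121269 × [bracket] = (1361/π) × 1.121269 × 0.378079 = 183.7 W/m².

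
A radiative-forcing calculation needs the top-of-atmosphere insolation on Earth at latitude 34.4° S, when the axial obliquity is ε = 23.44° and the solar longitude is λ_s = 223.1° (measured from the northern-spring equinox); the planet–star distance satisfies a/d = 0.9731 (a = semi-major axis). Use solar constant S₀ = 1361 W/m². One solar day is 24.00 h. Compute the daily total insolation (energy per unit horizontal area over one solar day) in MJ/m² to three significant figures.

37.2 MJ/m²

Solar declination: sin δ = sin ε · sin λ_s = sin 23.44° × sin 223.1° = -0.27180, so δ = -15.771°.
cos H₀ = −tan(-34.4°) tan(-15.771°) = -0.1934, H₀ = 1.7654 rad.
Bracket: H₀ sin φ sin δ + cos φ cos δ sin H₀ = 1.7654×-0.56497×-0.27180 + 0.82511×0.96235×0.98112 = 0.271093 + 0.779053 = 1.050146.
Inverse-square distance factor (a/d)² = 0.9731² = 0.946924.
Q̄ = (S₀/π) × 0.946924 × [bracket] = (1361/π) × 0.946924 × 1.050146 = 430.80 W/m².
Daily total = Q̄ × 24.00 h × 3600 s/h = 430.80 × 24.00 × 3600 / 10⁶ = 37.22 MJ/m².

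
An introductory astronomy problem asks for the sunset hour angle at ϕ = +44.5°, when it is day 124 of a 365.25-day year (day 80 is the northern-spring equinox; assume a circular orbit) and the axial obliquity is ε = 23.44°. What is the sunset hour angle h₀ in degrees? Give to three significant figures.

Solar longitude: L_s = 360° × (124 − 80)/365.25 = 43.368°.
sin δ = sin 23.44° × sin 43.368° = 0.27315, so δ = +15.852°.
cos h₀ = −tan ϕ · tan δ = −tan(+44.5°) × tan(+15.852°) = -0.2790, so h₀ = 1.8536 rad = 106.20°.

h₀ = 106°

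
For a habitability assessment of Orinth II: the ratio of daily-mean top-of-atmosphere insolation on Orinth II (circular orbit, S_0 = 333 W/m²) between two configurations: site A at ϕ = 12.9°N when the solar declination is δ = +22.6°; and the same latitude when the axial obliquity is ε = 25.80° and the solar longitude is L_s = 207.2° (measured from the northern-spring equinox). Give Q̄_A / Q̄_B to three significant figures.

— Configuration A (ϕ=+12.9°):
cos h₀ = −tan(+12.9°) tan(+22.600°) = -0.0953, h₀ = 1.6663 rad.
Bracket: h₀ sin ϕ sin δ + cos ϕ cos δ sin h₀ = 1.6663×0.22325×0.38430 + 0.97476×0.92321×0.99545 = 0.142960 + 0.895814 = 1.038774.
Q̄ = (S_0/π) × [bracket] = (333/π) × 1.038774 = 110.11 W/m².
— Configuration B (ϕ=+12.9°):
Solar declination: sin δ = sin ε · sin L_s = sin 25.80° × sin 207.2° = -0.19894, so δ = -11.475°.
cos h₀ = −tan(+12.9°) tan(-11.475°) = 0.0465, h₀ = 1.5243 rad.
Bracket: h₀ sin ϕ sin δ + cos ϕ cos δ sin h₀ = 1.5243×0.22325×-0.19894 + 0.97476×0.98001×0.99892 = -0.067699 + 0.954243 = 0.886544.
Q̄ = (S_0/π) × [bracket] = (333/π) × 0.886544 = 93.971 W/m².
Ratio Q̄_A / Q̄_B = 110.11 / 93.971 = 1.172.

Q̄_A / Q̄_B ≈ 1.17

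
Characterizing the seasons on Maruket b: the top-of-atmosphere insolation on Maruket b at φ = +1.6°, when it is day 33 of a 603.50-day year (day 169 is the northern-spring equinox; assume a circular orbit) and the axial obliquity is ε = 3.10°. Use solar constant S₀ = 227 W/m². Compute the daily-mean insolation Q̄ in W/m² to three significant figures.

Solar longitude: λ_s = 360° × (33 − 169)/603.50 = -81.127°, i.e. -81.127° + 360° = 278.873°.
sin δ = sin 3.10° × sin 278.873° = -0.05343, so δ = -3.063°.
cos H₀ = −tan(+1.6°) tan(-3.063°) = 0.0015, H₀ = 1.5693 rad.
Bracket: H₀ sin φ sin δ + cos φ cos δ sin H₀ = 1.5693×0.02792×-0.05343 + 0.99961×0.99857×1.00000 = -0.002341 + 0.998181 = 0.995840.
Q̄ = (S₀/π) × [bracket] = (227/π) × 0.995840 = 71.96 W/m².

Q̄ ≈ 72.0 W/m²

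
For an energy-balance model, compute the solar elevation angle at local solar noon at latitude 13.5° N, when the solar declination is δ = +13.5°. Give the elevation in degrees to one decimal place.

90.0°

At local noon the hour angle is zero, so the zenith angle equals |ϕ − δ| = |+13.5° − (+13.500°)| = 0.000°.
Elevation = 90° − 0.000° = 90.0°.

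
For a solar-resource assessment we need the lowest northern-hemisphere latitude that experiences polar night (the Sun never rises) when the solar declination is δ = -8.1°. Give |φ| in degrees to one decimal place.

|φ| = 81.9°

Polar night requires cos H₀ = −tan φ tan δ ≥ 1, i.e. tan φ tan δ ≤ −1.
The boundary is |tan φ| · |tan δ| = 1, so |φ| = 90° − |δ| = 90° − 8.1° = 81.9° in the northern hemisphere.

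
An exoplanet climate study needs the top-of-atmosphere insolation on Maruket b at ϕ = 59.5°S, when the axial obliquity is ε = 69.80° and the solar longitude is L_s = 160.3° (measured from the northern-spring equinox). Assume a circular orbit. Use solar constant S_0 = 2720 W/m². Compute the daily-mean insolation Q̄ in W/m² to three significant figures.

Solar declination: sin δ = sin ε · sin L_s = sin 69.80° × sin 160.3° = 0.31636, so δ = +18.443°.
cos h₀ = −tan(-59.5°) tan(+18.443°) = 0.5662, h₀ = 0.9690 rad.
Bracket: h₀ sin ϕ sin δ + cos ϕ cos δ sin h₀ = 0.9690×-0.86163×0.31636 + 0.50754×0.94864×0.82430 = -0.264135 + 0.396878 = 0.132743.
Q̄ = (S_0/π) × [bracket] = (2720/π) × 0.132743 = 114.9 W/m².

Q̄ ≈ 115 W/m²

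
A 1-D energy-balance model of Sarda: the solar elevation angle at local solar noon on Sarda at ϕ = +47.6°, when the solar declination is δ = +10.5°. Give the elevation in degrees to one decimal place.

52.9°

At local noon the hour angle is zero, so the zenith angle equals |ϕ − δ| = |+47.6° − (+10.500°)| = 37.100°.
Elevation = 90° − 37.100° = 52.9°.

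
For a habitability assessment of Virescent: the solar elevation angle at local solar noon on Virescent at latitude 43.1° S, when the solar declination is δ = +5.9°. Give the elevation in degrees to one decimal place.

At local noon the hour angle is zero, so the zenith angle equals |ϕ − δ| = |-43.1° − (+5.900°)| = 49.000°.
Elevation = 90° − 49.000° = 41.0°.

41.0°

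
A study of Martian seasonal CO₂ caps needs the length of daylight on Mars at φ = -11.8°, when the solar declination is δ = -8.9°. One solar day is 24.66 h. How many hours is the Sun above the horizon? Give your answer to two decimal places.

12.59 h

cos H₀ = −tan φ · tan δ = −tan(-11.8°) × tan(-8.900°) = -0.0327, so H₀ = 1.6035 rad = 91.87°.
Daylight = 2H₀/(2π) × 24.66 h = (1.6035/π) × 24.66 = 12.59 h.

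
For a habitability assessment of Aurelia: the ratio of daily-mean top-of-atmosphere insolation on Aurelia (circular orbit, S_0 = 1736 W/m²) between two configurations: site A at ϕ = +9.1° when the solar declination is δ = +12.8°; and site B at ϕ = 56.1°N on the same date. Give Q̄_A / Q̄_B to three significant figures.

Q̄_A / Q̄_B ≈ 1.18

— Configuration A (ϕ=+9.1°):
cos h₀ = −tan(+9.1°) tan(+12.800°) = -0.0364, h₀ = 1.6072 rad.
Bracket: h₀ sin ϕ sin δ + cos ϕ cos δ sin h₀ = 1.6072×0.15816×0.22155 + 0.98741×0.97515×0.99934 = 0.056317 + 0.962237 = 1.018554.
Q̄ = (S_0/π) × [bracket] = (1736/π) × 1.018554 = 562.84 W/m².
— Configuration B (ϕ=+56.1°):
cos h₀ = −tan(+56.1°) tan(+12.800°) = -0.3381, h₀ = 1.9157 rad.
Bracket: h₀ sin ϕ sin δ + cos ϕ cos δ sin h₀ = 1.9157×0.83001×0.22155 + 0.55775×0.97515×0.94111 = 0.352276 + 0.511860 = 0.864136.
Q̄ = (S_0/π) × [bracket] = (1736/π) × 0.864136 = 477.51 W/m².
Ratio Q̄_A / Q̄_B = 562.84 / 477.51 = 1.179.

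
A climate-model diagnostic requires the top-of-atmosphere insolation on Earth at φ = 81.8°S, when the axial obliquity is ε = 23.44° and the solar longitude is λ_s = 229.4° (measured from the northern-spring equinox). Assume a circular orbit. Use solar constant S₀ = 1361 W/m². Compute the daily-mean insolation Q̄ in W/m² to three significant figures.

Solar declination: sin δ = sin ε · sin λ_s = sin 23.44° × sin 229.4° = -0.30203, so δ = -17.580°.
cos H₀ = −tan(-81.8°) tan(-17.580°) = -2.1986 ≤ −1 ⇒ polar day, H₀ = π.
Bracket: H₀ sin φ sin δ + cos φ cos δ sin H₀ = 3.1416×-0.98978×-0.30203 + 0.14263×0.95330×0.00000 = 0.939160 + 0.000000 = 0.939160.
Q̄ = (S₀/π) × [bracket] = (1361/π) × 0.939160 = 406.9 W/m².

Q̄ ≈ 407 W/m²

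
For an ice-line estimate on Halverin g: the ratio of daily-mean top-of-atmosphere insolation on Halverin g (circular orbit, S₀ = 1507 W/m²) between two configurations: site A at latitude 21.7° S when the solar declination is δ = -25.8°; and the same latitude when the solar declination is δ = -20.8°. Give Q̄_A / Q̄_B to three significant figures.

— Configuration A (φ=-21.7°):
cos H₀ = −tan(-21.7°) tan(-25.800°) = -0.1924, H₀ = 1.7644 rad.
Bracket: H₀ sin φ sin δ + cos φ cos δ sin H₀ = 1.7644×-0.36975×-0.43523 + 0.92913×0.90032×0.98132 = 0.283938 + 0.820888 = 1.104826.
Q̄ = (S₀/π) × [bracket] = (1507/π) × 1.104826 = 529.98 W/m².
— Configuration B (φ=-21.7°):
cos H₀ = −tan(-21.7°) tan(-20.800°) = -0.1512, H₀ = 1.7225 rad.
Bracket: H₀ sin φ sin δ + cos φ cos δ sin H₀ = 1.7225×-0.36975×-0.35511 + 0.92913×0.93483×0.98851 = 0.226168 + 0.858599 = 1.084767.
Q̄ = (S₀/π) × [bracket] = (1507/π) × 1.084767 = 520.36 W/m².
Ratio Q̄_A / Q̄_B = 529.98 / 520.36 = 1.018.

Q̄_A / Q̄_B ≈ 1.02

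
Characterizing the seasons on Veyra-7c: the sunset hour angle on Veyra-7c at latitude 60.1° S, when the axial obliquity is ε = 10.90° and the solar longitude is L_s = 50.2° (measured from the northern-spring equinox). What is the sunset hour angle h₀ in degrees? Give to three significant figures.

Solar declination: sin δ = sin ε · sin L_s = sin 10.90° × sin 50.2° = 0.14528, so δ = +8.353°.
cos h₀ = −tan ϕ · tan δ = −tan(-60.1°) × tan(+8.353°) = 0.2554, so h₀ = 1.3126 rad = 75.21°.

h₀ = 75.2°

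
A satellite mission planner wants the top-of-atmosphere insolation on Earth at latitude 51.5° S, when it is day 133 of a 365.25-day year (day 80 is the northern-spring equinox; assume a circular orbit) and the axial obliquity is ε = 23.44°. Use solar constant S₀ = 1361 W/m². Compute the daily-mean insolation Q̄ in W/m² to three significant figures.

Solar longitude: λ_s = 360° × (133 − 80)/365.25 = 52.238°.
sin δ = sin 23.44° × sin 52.238° = 0.31448, so δ = +18.329°.
cos H₀ = −tan(-51.5°) tan(+18.329°) = 0.4165, H₀ = 1.1412 rad.
Bracket: H₀ sin φ sin δ + cos φ cos δ sin H₀ = 1.1412×-0.78261×0.31448 + 0.62251×0.94927×0.90914 = -0.280867 + 0.537238 = 0.256371.
Q̄ = (S₀/π) × [bracket] = (1361/π) × 0.256371 = 111.1 W/m².

Q̄ ≈ 111 W/m²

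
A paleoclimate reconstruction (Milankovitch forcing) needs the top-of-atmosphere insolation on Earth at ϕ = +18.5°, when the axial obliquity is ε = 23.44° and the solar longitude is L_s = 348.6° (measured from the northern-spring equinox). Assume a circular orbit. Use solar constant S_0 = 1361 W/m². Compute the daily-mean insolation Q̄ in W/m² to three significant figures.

Solar declination: sin δ = sin ε · sin L_s = sin 23.44° × sin 348.6° = -0.07863, so δ = -4.510°.
cos h₀ = −tan(+18.5°) tan(-4.510°) = 0.0264, h₀ = 1.5444 rad.
Bracket: h₀ sin ϕ sin δ + cos ϕ cos δ sin h₀ = 1.5444×0.31730×-0.07863 + 0.94832×0.99690×0.99965 = -0.038532 + 0.945049 = 0.906517.
Q̄ = (S_0/π) × [bracket] = (1361/π) × 0.906517 = 392.7 W/m².

Q̄ ≈ 393 W/m²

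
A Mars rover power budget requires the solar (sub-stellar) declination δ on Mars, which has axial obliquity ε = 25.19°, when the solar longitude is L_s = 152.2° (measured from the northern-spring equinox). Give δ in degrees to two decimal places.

sin δ = sin ε · sin L_s = sin 25.19° × sin 152.2° = 0.198504.
δ = arcsin(0.198504) = +11.45°.

δ = +11.45°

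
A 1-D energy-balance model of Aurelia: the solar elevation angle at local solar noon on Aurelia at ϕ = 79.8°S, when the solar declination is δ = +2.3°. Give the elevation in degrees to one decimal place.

At local noon the hour angle is zero, so the zenith angle equals |ϕ − δ| = |-79.8° − (+2.300°)| = 82.100°.
Elevation = 90° − 82.100° = 7.9°.

7.9°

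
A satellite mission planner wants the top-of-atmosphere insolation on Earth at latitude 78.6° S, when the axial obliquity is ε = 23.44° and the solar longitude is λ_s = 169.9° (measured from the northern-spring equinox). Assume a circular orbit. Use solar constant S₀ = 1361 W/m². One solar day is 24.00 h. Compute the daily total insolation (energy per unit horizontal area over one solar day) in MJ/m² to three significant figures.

3.81 MJ/m²

Solar declination: sin δ = sin ε · sin λ_s = sin 23.44° × sin 169.9° = 0.06976, so δ = +4.000°.
cos H₀ = −tan(-78.6°) tan(+4.000°) = 0.3468, H₀ = 1.2166 rad.
Bracket: H₀ sin φ sin δ + cos φ cos δ sin H₀ = 1.2166×-0.98027×0.06976 + 0.19766×0.99756×0.93794 = -0.083196 + 0.184941 = 0.101745.
Q̄ = (S₀/π) × [bracket] = (1361/π) × 0.101745 = 44.078 W/m².
Daily total = Q̄ × 24.00 h × 3600 s/h = 44.078 × 24.00 × 3600 / 10⁶ = 3.808 MJ/m².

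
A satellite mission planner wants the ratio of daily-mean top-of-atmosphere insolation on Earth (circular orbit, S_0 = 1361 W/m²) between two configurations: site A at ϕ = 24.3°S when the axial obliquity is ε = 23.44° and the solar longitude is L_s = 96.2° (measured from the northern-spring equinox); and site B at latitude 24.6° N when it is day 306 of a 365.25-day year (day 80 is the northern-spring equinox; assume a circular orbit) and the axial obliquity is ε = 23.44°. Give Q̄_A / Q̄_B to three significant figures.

Q̄_A / Q̄_B ≈ 0.846

— Configuration A (ϕ=-24.3°):
Solar declination: sin δ = sin ε · sin L_s = sin 23.44° × sin 96.2° = 0.39546, so δ = +23.295°.
cos h₀ = −tan(-24.3°) tan(+23.295°) = 0.1944, h₀ = 1.3751 rad.
Bracket: h₀ sin ϕ sin δ + cos ϕ cos δ sin h₀ = 1.3751×-0.41151×0.39546 + 0.91140×0.91848×0.98092 = -0.223778 + 0.821131 = 0.597353.
Q̄ = (S_0/π) × [bracket] = (1361/π) × 0.597353 = 258.79 W/m².
— Configuration B (ϕ=+24.6°):
Solar longitude: L_s = 360° × (306 − 80)/365.25 = 222.752°.
sin δ = sin 23.44° × sin 222.752° = -0.27003, so δ = -15.666°.
cos h₀ = −tan(+24.6°) tan(-15.666°) = 0.1284, h₀ = 1.4420 rad.
Bracket: h₀ sin ϕ sin δ + cos ϕ cos δ sin h₀ = 1.4420×0.41628×-0.27003 + 0.90924×0.96285×0.99172 = -0.162092 + 0.868213 = 0.706121.
Q̄ = (S_0/π) × [bracket] = (1361/π) × 0.706121 = 305.91 W/m².
Ratio Q̄_A / Q̄_B = 258.79 / 305.91 = 0.8460.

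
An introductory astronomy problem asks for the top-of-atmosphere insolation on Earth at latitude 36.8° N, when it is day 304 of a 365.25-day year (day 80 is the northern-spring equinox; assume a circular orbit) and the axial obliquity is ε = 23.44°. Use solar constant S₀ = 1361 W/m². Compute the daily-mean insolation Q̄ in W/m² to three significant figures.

Solar longitude: λ_s = 360° × (304 − 80)/365.25 = 220.780°.
sin δ = sin 23.44° × sin 220.780° = -0.25982, so δ = -15.059°.
cos H₀ = −tan(+36.8°) tan(-15.059°) = 0.2013, H₀ = 1.3681 rad.
Bracket: H₀ sin φ sin δ + cos φ cos δ sin H₀ = 1.3681×0.59902×-0.25982 + 0.80073×0.96566×0.97953 = -0.212927 + 0.757405 = 0.544478.
Q̄ = (S₀/π) × [bracket] = (1361/π) × 0.544478 = 235.9 W/m².

Q̄ ≈ 236 W/m²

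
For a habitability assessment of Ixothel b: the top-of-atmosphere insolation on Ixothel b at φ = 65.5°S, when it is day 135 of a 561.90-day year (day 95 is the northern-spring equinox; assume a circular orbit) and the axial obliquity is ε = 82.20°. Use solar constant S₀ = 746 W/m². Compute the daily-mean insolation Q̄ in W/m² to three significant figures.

Q̄ ≈ 0.00 W/m²

Solar longitude: λ_s = 360° × (135 − 95)/561.90 = 25.627°.
sin δ = sin 82.20° × sin 25.627° = 0.42851, so δ = +25.373°.
cos H₀ = −tan(-65.5°) tan(+25.373°) = 1.0407 ≥ 1 ⇒ polar night, H₀ = 0 and Q̄ = 0.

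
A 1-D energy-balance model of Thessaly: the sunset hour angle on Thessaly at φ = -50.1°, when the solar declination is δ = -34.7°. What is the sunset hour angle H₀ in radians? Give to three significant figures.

H₀ = 2.55 rad

cos H₀ = −tan φ · tan δ = −tan(-50.1°) × tan(-34.700°) = -0.8281, so H₀ = 2.5466 rad = 145.91°.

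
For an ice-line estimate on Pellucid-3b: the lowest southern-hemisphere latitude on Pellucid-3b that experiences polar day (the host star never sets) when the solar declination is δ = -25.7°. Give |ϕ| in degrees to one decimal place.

Polar day requires cos h₀ = −tan ϕ tan δ ≤ −1, i.e. tan ϕ tan δ ≥ 1.
The boundary is |tan ϕ| · |tan δ| = 1, so |ϕ| = 90° − |δ| = 90° − 25.7° = 64.3° in the southern hemisphere.

|ϕ| = 64.3°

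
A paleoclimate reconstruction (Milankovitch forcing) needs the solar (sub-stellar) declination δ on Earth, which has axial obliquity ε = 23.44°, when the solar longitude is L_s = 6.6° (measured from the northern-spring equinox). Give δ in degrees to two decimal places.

sin δ = sin ε · sin L_s = sin 23.44° × sin 6.6° = 0.045721.
δ = arcsin(0.045721) = +2.62°.

δ = +2.62°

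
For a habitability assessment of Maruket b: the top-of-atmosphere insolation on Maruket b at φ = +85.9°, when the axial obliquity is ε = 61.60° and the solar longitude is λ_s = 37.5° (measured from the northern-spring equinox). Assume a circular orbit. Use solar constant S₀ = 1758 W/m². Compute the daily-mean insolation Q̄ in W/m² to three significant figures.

Q̄ ≈ 939 W/m²

Solar declination: sin δ = sin ε · sin λ_s = sin 61.60° × sin 37.5° = 0.53550, so δ = +32.378°.
cos H₀ = −tan(+85.9°) tan(+32.378°) = -8.8457 ≤ −1 ⇒ polar day, H₀ = π.
Bracket: H₀ sin φ sin δ + cos φ cos δ sin H₀ = 3.1416×0.99744×0.53550 + 0.07150×0.84454×0.00000 = 1.678020 + 0.000000 = 1.678020.
Q̄ = (S₀/π) × [bracket] = (1758/π) × 1.678020 = 939.0 W/m².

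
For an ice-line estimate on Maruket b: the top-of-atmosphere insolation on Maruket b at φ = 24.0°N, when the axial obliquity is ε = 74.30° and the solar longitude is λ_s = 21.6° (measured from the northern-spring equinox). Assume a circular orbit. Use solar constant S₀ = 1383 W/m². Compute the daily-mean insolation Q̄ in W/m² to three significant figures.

Q̄ ≈ 481 W/m²

Solar declination: sin δ = sin ε · sin λ_s = sin 74.30° × sin 21.6° = 0.35439, so δ = +20.756°.
cos H₀ = −tan(+24.0°) tan(+20.756°) = -0.1687, H₀ = 1.7403 rad.
Bracket: H₀ sin φ sin δ + cos φ cos δ sin H₀ = 1.7403×0.40674×0.35439 + 0.91355×0.93510×0.98566 = 0.250855 + 0.842011 = 1.092866.
Q̄ = (S₀/π) × [bracket] = (1383/π) × 1.092866 = 481.1 W/m².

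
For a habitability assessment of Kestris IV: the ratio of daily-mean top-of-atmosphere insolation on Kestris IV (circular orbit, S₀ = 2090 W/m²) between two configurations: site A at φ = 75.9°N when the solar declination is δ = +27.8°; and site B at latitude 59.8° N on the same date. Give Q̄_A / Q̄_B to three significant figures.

Q̄_A / Q̄_B ≈ 1.11

— Configuration A (φ=+75.9°):
cos H₀ = −tan(+75.9°) tan(+27.800°) = -2.0990 ≤ −1 ⇒ polar day, H₀ = π.
Bracket: H₀ sin φ sin δ + cos φ cos δ sin H₀ = 3.1416×0.96987×0.46639 + 0.24362×0.88458×0.00000 = 1.421064 + 0.000000 = 1.421064.
Q̄ = (S₀/π) × [bracket] = (2090/π) × 1.421064 = 945.39 W/m².
— Configuration B (φ=+59.8°):
cos H₀ = −tan(+59.8°) tan(+27.800°) = -0.9059, H₀ = 2.7043 rad.
Bracket: H₀ sin φ sin δ + cos φ cos δ sin H₀ = 2.7043×0.86427×0.46639 + 0.50302×0.88458×0.42351 = 1.090068 + 0.188446 = 1.278514.
Q̄ = (S₀/π) × [bracket] = (2090/π) × 1.278514 = 850.55 W/m².
Ratio Q̄_A / Q̄_B = 945.39 / 850.55 = 1.112.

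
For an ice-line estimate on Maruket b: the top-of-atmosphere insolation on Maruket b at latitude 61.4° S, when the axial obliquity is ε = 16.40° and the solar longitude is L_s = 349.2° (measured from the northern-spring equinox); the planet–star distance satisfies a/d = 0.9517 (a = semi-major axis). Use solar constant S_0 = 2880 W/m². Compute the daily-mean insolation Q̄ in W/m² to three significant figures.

Solar declination: sin δ = sin ε · sin L_s = sin 16.40° × sin 349.2° = -0.05291, so δ = -3.033°.
cos h₀ = −tan(-61.4°) tan(-3.033°) = -0.0972, h₀ = 1.6681 rad.
Bracket: h₀ sin ϕ sin δ + cos ϕ cos δ sin h₀ = 1.6681×-0.87798×-0.05291 + 0.47869×0.99860×0.99527 = 0.077490 + 0.475759 = 0.553249.
Inverse-square distance factor (a/d)² = 0.9517² = 0.905733.
Q̄ = (S_0/π) × 0.905733 × [bracket] = (2880/π) × 0.905733 × 0.553249 = 459.4 W/m².

Q̄ ≈ 459 W/m²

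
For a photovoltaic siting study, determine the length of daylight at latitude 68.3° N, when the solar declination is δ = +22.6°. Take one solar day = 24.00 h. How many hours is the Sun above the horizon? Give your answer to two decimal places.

Sunrise equation: cos h₀ = −tan ϕ · tan δ = -1.0460 ≤ −1, so the Sun never sets (polar day) and h₀ = π.
Daylight = 2h₀/(2π) × 24.00 h = (3.1416/π) × 24.00 = 24.00 h.

24.00 h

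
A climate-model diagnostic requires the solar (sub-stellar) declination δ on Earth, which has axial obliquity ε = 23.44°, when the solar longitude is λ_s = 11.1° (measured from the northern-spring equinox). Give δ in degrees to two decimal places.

δ = +4.39°

sin δ = sin ε · sin λ_s = sin 23.44° × sin 11.1° = 0.076583.
δ = arcsin(0.076583) = +4.39°.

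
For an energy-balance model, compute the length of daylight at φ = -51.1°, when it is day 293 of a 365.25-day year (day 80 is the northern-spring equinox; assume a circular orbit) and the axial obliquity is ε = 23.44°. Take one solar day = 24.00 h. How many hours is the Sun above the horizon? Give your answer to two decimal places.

13.94 h

Solar longitude: λ_s = 360° × (293 − 80)/365.25 = 209.938°.
sin δ = sin 23.44° × sin 209.938° = -0.19852, so δ = -11.451°.
cos H₀ = −tan φ · tan δ = −tan(-51.1°) × tan(-11.451°) = -0.2510, so H₀ = 1.8245 rad = 104.54°.
Daylight = 2H₀/(2π) × 24.00 h = (1.8245/π) × 24.00 = 13.94 h.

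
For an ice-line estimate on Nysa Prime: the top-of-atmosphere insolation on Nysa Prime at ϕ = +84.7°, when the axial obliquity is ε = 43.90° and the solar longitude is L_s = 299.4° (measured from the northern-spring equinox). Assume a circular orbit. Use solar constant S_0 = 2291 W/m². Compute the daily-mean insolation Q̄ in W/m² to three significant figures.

Q̄ ≈ 0.00 W/m²

Solar declination: sin δ = sin ε · sin L_s = sin 43.90° × sin 299.4° = -0.60410, so δ = -37.164°.
cos h₀ = −tan(+84.7°) tan(-37.164°) = 8.1716 ≥ 1 ⇒ polar night, h₀ = 0 and Q̄ = 0.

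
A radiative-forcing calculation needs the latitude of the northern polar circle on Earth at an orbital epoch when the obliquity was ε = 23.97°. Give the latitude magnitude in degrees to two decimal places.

66.03°

The polar circle is the lowest latitude that experiences at least one full rotation of continuous daylight at the northern-summer solstice; it lies at |ϕ| = 90° − ε = 90° − 23.97° = 66.03°.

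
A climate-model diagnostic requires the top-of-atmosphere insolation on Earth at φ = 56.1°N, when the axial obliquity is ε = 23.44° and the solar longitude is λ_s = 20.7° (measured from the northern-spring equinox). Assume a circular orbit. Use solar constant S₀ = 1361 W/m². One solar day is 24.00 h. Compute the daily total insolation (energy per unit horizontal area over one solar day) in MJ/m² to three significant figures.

28.0 MJ/m²

Solar declination: sin δ = sin ε · sin λ_s = sin 23.44° × sin 20.7° = 0.14061, so δ = +8.083°.
cos H₀ = −tan(+56.1°) tan(+8.083°) = -0.2113, H₀ = 1.7837 rad.
Bracket: H₀ sin φ sin δ + cos φ cos δ sin H₀ = 1.7837×0.83001×0.14061 + 0.55775×0.99007×0.97741 = 0.208172 + 0.539737 = 0.747909.
Q̄ = (S₀/π) × [bracket] = (1361/π) × 0.747909 = 324.01 W/m².
Daily total = Q̄ × 24.00 h × 3600 s/h = 324.01 × 24.00 × 3600 / 10⁶ = 27.99 MJ/m².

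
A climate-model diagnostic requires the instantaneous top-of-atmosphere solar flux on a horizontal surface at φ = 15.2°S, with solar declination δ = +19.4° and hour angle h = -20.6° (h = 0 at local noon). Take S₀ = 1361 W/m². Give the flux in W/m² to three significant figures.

cos θ_z = sin φ sin δ + cos φ cos δ cos h = -0.087089 + 0.852025 = 0.764936.
Flux = S₀ · cos θ_z = 1361 × 0.764936 = 1041 W/m².

1.04e+03 W/m²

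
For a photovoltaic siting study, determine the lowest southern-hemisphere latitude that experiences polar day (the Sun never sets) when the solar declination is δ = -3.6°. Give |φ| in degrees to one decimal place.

|φ| = 86.4°

Polar day requires cos H₀ = −tan φ tan δ ≤ −1, i.e. tan φ tan δ ≥ 1.
The boundary is |tan φ| · |tan δ| = 1, so |φ| = 90° − |δ| = 90° − 3.6° = 86.4° in the southern hemisphere.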